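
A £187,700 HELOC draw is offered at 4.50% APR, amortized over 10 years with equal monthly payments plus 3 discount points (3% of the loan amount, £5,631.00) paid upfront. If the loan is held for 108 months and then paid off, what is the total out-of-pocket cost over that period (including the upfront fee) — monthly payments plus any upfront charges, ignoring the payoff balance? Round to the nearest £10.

£215,720

At 4.50% the monthly rate is 0.0037500, so the payment is 187,700 × 0.0037500 / (1 − 1.0037500^−120) = £1,945.29.
Total outlay = 108 × £1,945.29 + £5,631.00 = £215,722.32.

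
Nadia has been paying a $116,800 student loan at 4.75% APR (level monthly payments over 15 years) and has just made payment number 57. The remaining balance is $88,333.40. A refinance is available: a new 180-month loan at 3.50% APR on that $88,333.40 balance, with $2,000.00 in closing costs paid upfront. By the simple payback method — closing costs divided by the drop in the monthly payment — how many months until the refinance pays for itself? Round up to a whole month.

8 months

Current payment = 116,800 × 4.75%/12 / (1 − (1+0.0039583)^−180) = $908.51.
Refinanced payment = 88,333.40 × 0.0029167 / (1 − (1+0.0029167)^−180) = $631.48.
Monthly savings = $908.51 − $631.48 = $277.03.
Break-even = $2,000.00 / $277.03 = 7.22 → 8 months.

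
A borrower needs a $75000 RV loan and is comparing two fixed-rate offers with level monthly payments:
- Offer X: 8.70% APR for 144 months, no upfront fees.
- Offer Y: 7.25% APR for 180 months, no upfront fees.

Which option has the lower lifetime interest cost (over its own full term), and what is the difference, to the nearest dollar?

Offer X: monthly rate = 8.7%/12 = 0.0072500; payment = 75,000 × 0.0072500 / (1 − (1+0.0072500)^−144) = $840.90.
Total interest on Offer X = 144 × $840.90 − $75,000 = $46,089.60.
Offer Y: at 7.25% the monthly rate is 0.0060417, so the payment is 75,000 × 0.0060417 / (1 − 1.0060417^−180) = $684.65.
Total interest on Offer Y = 180 × $684.65 − $75,000 = $48,237.00.
Offer X is lower by $2,147.40.

Offer X by $2,147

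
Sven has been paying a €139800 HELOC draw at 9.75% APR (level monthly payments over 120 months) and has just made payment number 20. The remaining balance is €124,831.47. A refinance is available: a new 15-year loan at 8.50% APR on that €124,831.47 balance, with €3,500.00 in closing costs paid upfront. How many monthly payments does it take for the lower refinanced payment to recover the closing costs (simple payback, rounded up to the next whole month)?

6 months

Current payment = 139,800 × 9.75%/12 / (1 − (1+0.0081250)^−120) = €1,828.17.
Refinanced payment = 124,831.47 × 0.0070833 / (1 − (1+0.0070833)^−180) = €1,229.26.
Monthly savings = €1,828.17 − €1,229.26 = €598.91.
Break-even = €3,500.00 / €598.91 = 5.84 → 6 months.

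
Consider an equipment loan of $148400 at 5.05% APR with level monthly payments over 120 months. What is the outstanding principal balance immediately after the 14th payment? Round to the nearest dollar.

$134,685

With monthly rate i = 5.05%/12 = 0.0042083, the balance after k of n payments is P · [(1+i)^n − (1+i)^k] / [(1+i)^n − 1].
(1+0.0042083)^120 = 1.65523065 and (1+0.0042083)^14 = 1.06055573, so the balance is 148,400 × (1.65523065 − 1.06055573) / (1.65523065 − 1) = $134,685.03.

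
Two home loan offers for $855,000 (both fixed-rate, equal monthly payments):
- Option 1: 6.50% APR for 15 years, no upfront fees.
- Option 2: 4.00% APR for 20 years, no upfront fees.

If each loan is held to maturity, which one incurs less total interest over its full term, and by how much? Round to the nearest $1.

Option 1: at 6.50% the monthly rate is 0.0054167, so the payment is 855,000 × 0.0054167 / (1 − 1.0054167^−180) = $7,447.97.
Total interest on Option 1 = 180 × $7,447.97 − $855,000 = $485,634.60.
Option 2: monthly rate = 4%/12 = 0.0033333; payment = 855,000 × 0.0033333 / (1 − (1+0.0033333)^−240) = $5,181.13.
Total interest on Option 2 = 240 × $5,181.13 − $855,000 = $388,471.20.
Option 2 is lower by $97,163.40.

Option 2 by $97,163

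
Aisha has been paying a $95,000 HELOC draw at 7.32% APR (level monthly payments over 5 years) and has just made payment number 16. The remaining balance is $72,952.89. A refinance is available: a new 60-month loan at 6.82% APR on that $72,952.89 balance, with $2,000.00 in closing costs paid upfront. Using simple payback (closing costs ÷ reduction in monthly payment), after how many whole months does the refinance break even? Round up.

Current payment = 95,000 × 7.32%/12 / (1 − (1+0.0061000)^−60) = $1,895.49.
Refinanced payment = 72,952.89 × 0.0056833 / (1 − (1+0.0056833)^−60) = $1,438.37.
Monthly savings = $1,895.49 − $1,438.37 = $457.12.
Break-even = $2,000.00 / $457.12 = 4.38 → 5 months.

5 months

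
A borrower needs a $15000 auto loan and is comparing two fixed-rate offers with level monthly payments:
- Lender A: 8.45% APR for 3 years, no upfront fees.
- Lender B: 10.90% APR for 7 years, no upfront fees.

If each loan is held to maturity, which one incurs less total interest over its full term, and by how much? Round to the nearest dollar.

Lender A: at 8.45% the monthly rate is 0.0070417, so the payment is 15,000 × 0.0070417 / (1 − 1.0070417^−36) = $473.17.
Total interest on Lender A = 36 × $473.17 − $15,000 = $2,034.12.
Lender B: at 10.90% the monthly rate is 0.0090833, so the payment is 15,000 × 0.0090833 / (1 − 1.0090833^−84) = $256.05.
Total interest on Lender B = 84 × $256.05 − $15,000 = $6,508.20.
Lender A is lower by $4,474.08.

Lender A by $4,474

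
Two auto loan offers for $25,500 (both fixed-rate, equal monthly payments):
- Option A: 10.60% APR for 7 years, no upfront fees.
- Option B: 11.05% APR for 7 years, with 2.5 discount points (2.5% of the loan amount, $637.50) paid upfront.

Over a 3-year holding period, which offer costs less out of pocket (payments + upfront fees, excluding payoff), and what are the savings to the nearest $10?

Option A by $850

Option A: at 10.60% the monthly rate is 0.0088333, so the payment is 25,500 × 0.0088333 / (1 − 1.0088333^−84) = $431.28.
Option B: monthly rate = 11.05%/12 = 0.0092083; payment = 25,500 × 0.0092083 / (1 − (1+0.0092083)^−84) = $437.29.
Over 36 months: Option A costs 36 × $431.28 = $15,526.08; Option B costs 36 × $437.29 + $637.50 = $16,379.94.
Option A is cheaper by $16,379.94 − $15,526.08 = $853.86.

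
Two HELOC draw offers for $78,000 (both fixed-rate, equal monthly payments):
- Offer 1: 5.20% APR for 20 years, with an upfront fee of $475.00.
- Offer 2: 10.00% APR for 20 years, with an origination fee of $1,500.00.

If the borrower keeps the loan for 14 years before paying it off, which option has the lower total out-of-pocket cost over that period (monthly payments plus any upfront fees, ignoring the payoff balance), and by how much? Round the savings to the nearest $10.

Offer 1: at 5.20% the monthly rate is 0.0043333, so the payment is 78,000 × 0.0043333 / (1 − 1.0043333^−240) = $523.42.
Offer 2: monthly rate = 10%/12 = 0.0083333; payment = 78,000 × 0.0083333 / (1 − (1+0.0083333)^−240) = $752.72.
Over 168 months: Offer 1 costs 168 × $523.42 + $475.00 = $88,409.56; Offer 2 costs 168 × $752.72 + $1,500.00 = $127,956.96.
Offer 1 is cheaper by $127,956.96 − $88,409.56 = $39,547.40.

Offer 1 by $39,550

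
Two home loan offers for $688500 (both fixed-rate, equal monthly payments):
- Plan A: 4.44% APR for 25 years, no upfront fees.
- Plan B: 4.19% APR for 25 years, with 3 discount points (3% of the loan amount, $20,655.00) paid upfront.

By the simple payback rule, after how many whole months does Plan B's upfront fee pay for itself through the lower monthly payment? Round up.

Plan A: monthly rate = 4.44%/12 = 0.0037000; payment = 688,500 × 0.0037000 / (1 − (1+0.0037000)^−300) = $3,803.50.
Plan B: at 4.19% the monthly rate is 0.0034917, so the payment is 688,500 × 0.0034917 / (1 − 1.0034917^−300) = $3,706.77.
Monthly savings = $3,803.50 − $3,706.77 = $96.73.
Break-even = $20,655.00 / $96.73 = 213.53 → 214 months.

214 months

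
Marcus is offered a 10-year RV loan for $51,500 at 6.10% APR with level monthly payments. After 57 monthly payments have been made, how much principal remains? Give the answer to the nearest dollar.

$30,895

With monthly rate i = 6.1%/12 = 0.0050833, the balance after k of n payments is P · [(1+i)^n − (1+i)^k] / [(1+i)^n − 1].
(1+0.0050833)^120 = 1.83758979 and (1+0.0050833)^57 = 1.33511314, so the balance is 51,500 × (1.83758979 − 1.33511314) / (1.83758979 − 1) = $30,895.25.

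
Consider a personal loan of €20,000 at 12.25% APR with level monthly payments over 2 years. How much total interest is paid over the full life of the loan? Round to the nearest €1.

€2,651

At 12.25% the monthly rate is 0.0102083, so the payment is 20,000 × 0.0102083 / (1 − 1.0102083^−24) = €943.81.
Total paid = 24 × €943.81 = €22,651.44; interest = €22,651.44 − €20,000 = €2,651.44.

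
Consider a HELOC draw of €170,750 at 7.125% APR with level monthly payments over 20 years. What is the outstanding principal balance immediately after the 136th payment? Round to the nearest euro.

€103,494

With monthly rate i = 7.125%/12 = 0.0059375, the balance after k of n payments is P · [(1+i)^n − (1+i)^k] / [(1+i)^n − 1].
(1+0.0059375)^240 = 4.14037433 and (1+0.0059375)^136 = 2.23694743, so the balance is 170,750 × (4.14037433 − 2.23694743) / (4.14037433 − 1) = €103,494.08.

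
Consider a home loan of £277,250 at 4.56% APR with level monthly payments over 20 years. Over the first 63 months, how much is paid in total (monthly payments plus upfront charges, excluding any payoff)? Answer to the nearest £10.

£111,070

Monthly rate = 4.56%/12 = 0.0038000; payment = 277,250 × 0.0038000 / (1 − (1+0.0038000)^−240) = £1,763.01.
Total outlay = 63 × £1,763.01 = £111,069.63.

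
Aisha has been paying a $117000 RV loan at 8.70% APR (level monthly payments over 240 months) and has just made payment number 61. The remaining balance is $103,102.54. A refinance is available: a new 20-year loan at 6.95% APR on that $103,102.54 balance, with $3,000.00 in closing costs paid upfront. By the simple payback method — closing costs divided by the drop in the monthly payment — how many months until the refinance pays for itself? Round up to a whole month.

13 months

Current payment = 117,000 × 8.7%/12 / (1 − (1+0.0072500)^−240) = $1,030.21.
Refinanced payment = 103,102.54 × 0.0057917 / (1 − (1+0.0057917)^−240) = $796.26.
Monthly savings = $1,030.21 − $796.26 = $233.95.
Break-even = $3,000.00 / $233.95 = 12.82 → 13 months.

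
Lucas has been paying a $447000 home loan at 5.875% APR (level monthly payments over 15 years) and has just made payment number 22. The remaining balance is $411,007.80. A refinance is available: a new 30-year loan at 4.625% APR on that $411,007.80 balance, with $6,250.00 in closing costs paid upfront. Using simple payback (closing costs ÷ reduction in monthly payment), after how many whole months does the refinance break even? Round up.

4 months

Current payment = 447,000 × 5.875%/12 / (1 − (1+0.0048958)^−180) = $3,741.92.
Refinanced payment = 411,007.80 × 0.0038542 / (1 − (1+0.0038542)^−360) = $2,113.15.
Monthly savings = $3,741.92 − $2,113.15 = $1,628.77.
Break-even = $6,250.00 / $1,628.77 = 3.84 → 4 months.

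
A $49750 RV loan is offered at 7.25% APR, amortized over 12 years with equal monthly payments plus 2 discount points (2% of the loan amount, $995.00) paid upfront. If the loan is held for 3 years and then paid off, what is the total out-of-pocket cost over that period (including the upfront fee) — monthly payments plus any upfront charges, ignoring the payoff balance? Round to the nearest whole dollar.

At 7.25% the monthly rate is 0.0060417, so the payment is 49,750 × 0.0060417 / (1 − 1.0060417^−144) = $518.27.
Total outlay = 36 × $518.27 + $995.00 = $19,652.72.

$19,653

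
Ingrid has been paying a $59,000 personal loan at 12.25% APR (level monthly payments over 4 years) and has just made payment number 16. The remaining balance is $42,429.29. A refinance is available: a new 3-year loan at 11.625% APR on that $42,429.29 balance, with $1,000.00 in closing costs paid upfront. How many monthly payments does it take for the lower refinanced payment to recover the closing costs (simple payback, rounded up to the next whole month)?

7 months

Current payment = 59,000 × 12.25%/12 / (1 − (1+0.0102083)^−48) = $1,560.95.
Refinanced payment = 42,429.29 × 0.0096875 / (1 − (1+0.0096875)^−36) = $1,401.67.
Monthly savings = $1,560.95 − $1,401.67 = $159.28.
Break-even = $1,000.00 / $159.28 = 6.28 → 7 months.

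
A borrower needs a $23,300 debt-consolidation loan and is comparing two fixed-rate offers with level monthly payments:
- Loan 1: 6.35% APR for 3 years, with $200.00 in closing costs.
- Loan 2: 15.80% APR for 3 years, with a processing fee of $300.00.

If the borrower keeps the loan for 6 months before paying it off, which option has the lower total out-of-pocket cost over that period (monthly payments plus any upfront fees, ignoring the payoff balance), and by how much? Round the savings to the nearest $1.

Loan 1: monthly rate = 6.35%/12 = 0.0052917; payment = 23,300 × 0.0052917 / (1 − (1+0.0052917)^−36) = $712.53.
Loan 2: monthly rate = 15.8%/12 = 0.0131667; payment = 23,300 × 0.0131667 / (1 − (1+0.0131667)^−36) = $816.86.
Over 6 months: Loan 1 costs 6 × $712.53 + $200.00 = $4,475.18; Loan 2 costs 6 × $816.86 + $300.00 = $5,201.16.
Loan 1 is cheaper by $5,201.16 − $4,475.18 = $725.98.

Loan 1 by $726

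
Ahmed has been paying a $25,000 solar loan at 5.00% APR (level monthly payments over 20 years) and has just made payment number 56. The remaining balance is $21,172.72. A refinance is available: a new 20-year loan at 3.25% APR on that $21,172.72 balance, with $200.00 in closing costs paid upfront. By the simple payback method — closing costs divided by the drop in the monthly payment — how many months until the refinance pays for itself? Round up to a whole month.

5 months

Current payment = 25,000 × 5%/12 / (1 − (1+0.0041667)^−240) = $164.99.
Refinanced payment = 21,172.72 × 0.0027083 / (1 − (1+0.0027083)^−240) = $120.09.
Monthly savings = $164.99 − $120.09 = $44.90.
Break-even = $200.00 / $44.90 = 4.45 → 5 months.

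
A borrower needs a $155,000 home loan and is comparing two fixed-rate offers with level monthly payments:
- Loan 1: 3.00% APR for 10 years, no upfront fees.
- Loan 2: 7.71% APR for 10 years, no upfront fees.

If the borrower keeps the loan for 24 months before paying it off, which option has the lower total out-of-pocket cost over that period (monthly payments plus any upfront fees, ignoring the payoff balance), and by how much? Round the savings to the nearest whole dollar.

Loan 1: monthly rate = 3%/12 = 0.0025000; payment = 155,000 × 0.0025000 / (1 − (1+0.0025000)^−120) = $1,496.69.
Loan 2: at 7.71% the monthly rate is 0.0064250, so the payment is 155,000 × 0.0064250 / (1 − 1.0064250^−120) = $1,856.91.
Over 24 months: Loan 1 costs 24 × $1,496.69 = $35,920.56; Loan 2 costs 24 × $1,856.91 = $44,565.84.
Loan 1 is cheaper by $44,565.84 − $35,920.56 = $8,645.28.

Loan 1 by $8,645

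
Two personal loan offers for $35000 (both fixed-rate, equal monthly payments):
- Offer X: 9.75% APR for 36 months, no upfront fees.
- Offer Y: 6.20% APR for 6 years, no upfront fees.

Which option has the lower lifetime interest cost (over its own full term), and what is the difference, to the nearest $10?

Offer X: at 9.75% the monthly rate is 0.0081250, so the payment is 35,000 × 0.0081250 / (1 − 1.0081250^−36) = $1,125.25.
Total interest on Offer X = 36 × $1,125.25 − $35,000 = $5,509.00.
Offer Y: at 6.20% the monthly rate is 0.0051667, so the payment is 35,000 × 0.0051667 / (1 − 1.0051667^−72) = $583.36.
Total interest on Offer Y = 72 × $583.36 − $35,000 = $7,001.92.
Offer X is lower by $1,492.92.

Offer X by $1,490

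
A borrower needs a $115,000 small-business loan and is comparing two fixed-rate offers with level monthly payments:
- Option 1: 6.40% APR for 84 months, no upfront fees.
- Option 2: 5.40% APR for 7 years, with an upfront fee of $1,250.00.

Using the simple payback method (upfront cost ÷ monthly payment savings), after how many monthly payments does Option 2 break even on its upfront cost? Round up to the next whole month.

Option 1: monthly rate = 6.4%/12 = 0.0053333; payment = 115,000 × 0.0053333 / (1 − (1+0.0053333)^−84) = $1,702.12.
Option 2: at 5.40% the monthly rate is 0.0045000, so the payment is 115,000 × 0.0045000 / (1 − 1.0045000^−84) = $1,647.10.
Monthly savings = $1,702.12 − $1,647.10 = $55.02.
Break-even = $1,250.00 / $55.02 = 22.72 → 23 months.

23 months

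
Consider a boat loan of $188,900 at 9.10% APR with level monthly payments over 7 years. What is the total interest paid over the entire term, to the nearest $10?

$67,200

At 9.10% the monthly rate is 0.0075833, so the payment is 188,900 × 0.0075833 / (1 − 1.0075833^−84) = $3,048.82.
Total paid = 84 × $3,048.82 = $256,100.88; interest = $256,100.88 − $188,900 = $67,200.88.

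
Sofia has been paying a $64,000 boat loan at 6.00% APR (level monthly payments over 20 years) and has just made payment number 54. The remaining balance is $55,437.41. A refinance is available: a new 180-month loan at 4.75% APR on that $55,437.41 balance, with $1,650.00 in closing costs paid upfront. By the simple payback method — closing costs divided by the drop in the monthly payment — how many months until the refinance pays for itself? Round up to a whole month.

61 months

Current payment = 64,000 × 6%/12 / (1 − (1+0.0050000)^−240) = $458.52.
Refinanced payment = 55,437.41 × 0.0039583 / (1 − (1+0.0039583)^−180) = $431.21.
Monthly savings = $458.52 − $431.21 = $27.31.
Break-even = $1,650.00 / $27.31 = 60.42 → 61 months.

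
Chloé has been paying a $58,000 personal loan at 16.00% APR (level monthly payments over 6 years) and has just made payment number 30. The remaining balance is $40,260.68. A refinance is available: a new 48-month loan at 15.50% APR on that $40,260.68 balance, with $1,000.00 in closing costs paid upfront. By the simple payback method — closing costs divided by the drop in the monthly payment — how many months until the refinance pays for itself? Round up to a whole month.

Current payment = 58,000 × 16%/12 / (1 − (1+0.0133333)^−72) = $1,258.13.
Refinanced payment = 40,260.68 × 0.0129167 / (1 − (1+0.0129167)^−48) = $1,130.72.
Monthly savings = $1,258.13 − $1,130.72 = $127.41.
Break-even = $1,000.00 / $127.41 = 7.85 → 8 months.

8 months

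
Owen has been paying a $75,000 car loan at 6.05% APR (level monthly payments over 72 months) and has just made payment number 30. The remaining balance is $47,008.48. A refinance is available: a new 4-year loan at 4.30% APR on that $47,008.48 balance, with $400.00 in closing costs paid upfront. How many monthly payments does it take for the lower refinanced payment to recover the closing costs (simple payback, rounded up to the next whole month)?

3 months

Current payment = 75,000 × 6.05%/12 / (1 − (1+0.0050417)^−72) = $1,244.74.
Refinanced payment = 47,008.48 × 0.0035833 / (1 − (1+0.0035833)^−48) = $1,067.73.
Monthly savings = $1,244.74 − $1,067.73 = $177.01.
Break-even = $400.00 / $177.01 = 2.26 → 3 months.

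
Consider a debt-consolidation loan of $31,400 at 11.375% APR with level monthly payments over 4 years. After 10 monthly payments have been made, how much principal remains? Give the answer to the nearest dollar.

$25,976

With monthly rate i = 11.375%/12 = 0.0094792, the balance after k of n payments is P · [(1+i)^n − (1+i)^k] / [(1+i)^n − 1].
(1+0.0094792)^48 = 1.57279929 and (1+0.0094792)^10 = 1.09893905, so the balance is 31,400 × (1.57279929 − 1.09893905) / (1.57279929 − 1) = $25,976.31.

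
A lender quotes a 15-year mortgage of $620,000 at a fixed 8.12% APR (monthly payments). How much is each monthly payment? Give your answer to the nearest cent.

At 8.12% the monthly rate is 0.0067667, so the payment is 620,000 × 0.0067667 / (1 − 1.0067667^−180) = $5,968.07.

$5,968.07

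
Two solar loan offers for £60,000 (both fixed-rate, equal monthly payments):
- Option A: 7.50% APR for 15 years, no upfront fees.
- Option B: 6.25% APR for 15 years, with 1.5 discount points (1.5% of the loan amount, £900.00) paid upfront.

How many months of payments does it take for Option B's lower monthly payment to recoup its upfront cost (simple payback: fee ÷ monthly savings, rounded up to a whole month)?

Option A: at 7.50% the monthly rate is 0.0062500, so the payment is 60,000 × 0.0062500 / (1 − 1.0062500^−180) = £556.21.
Option B: monthly rate = 6.25%/12 = 0.0052083; payment = 60,000 × 0.0052083 / (1 − (1+0.0052083)^−180) = £514.45.
Monthly savings = £556.21 − £514.45 = £41.76.
Break-even = £900.00 / £41.76 = 21.55 → 22 months.

22 months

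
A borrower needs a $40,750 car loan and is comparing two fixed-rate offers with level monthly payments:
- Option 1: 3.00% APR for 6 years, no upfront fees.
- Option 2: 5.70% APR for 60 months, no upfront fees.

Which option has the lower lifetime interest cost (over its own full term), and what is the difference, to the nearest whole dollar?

Option 1: at 3.00% the monthly rate is 0.0025000, so the payment is 40,750 × 0.0025000 / (1 − 1.0025000^−72) = $619.14.
Total interest on Option 1 = 72 × $619.14 − $40,750 = $3,828.08.
Option 2: monthly rate = 5.7%/12 = 0.0047500; payment = 40,750 × 0.0047500 / (1 − (1+0.0047500)^−60) = $782.14.
Total interest on Option 2 = 60 × $782.14 − $40,750 = $6,178.40.
Option 1 is lower by $2,350.32.

Option 1 by $2,350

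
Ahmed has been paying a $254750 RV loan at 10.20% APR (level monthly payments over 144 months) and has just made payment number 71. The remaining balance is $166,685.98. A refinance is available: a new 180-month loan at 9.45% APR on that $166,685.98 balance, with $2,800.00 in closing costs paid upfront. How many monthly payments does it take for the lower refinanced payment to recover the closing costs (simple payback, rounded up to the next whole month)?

3 months

Current payment = 254,750 × 10.2%/12 / (1 − (1+0.0085000)^−144) = $3,073.97.
Refinanced payment = 166,685.98 × 0.0078750 / (1 − (1+0.0078750)^−180) = $1,735.55.
Monthly savings = $3,073.97 − $1,735.55 = $1,338.42.
Break-even = $2,800.00 / $1,338.42 = 2.09 → 3 months.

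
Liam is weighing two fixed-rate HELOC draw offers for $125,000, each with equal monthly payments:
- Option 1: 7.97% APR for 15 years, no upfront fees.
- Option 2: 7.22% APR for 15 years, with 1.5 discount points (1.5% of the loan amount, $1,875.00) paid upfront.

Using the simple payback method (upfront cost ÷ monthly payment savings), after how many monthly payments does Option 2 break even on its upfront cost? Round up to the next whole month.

Option 1: at 7.97% the monthly rate is 0.0066417, so the payment is 125,000 × 0.0066417 / (1 − 1.0066417^−180) = $1,192.40.
Option 2: monthly rate = 7.22%/12 = 0.0060167; payment = 125,000 × 0.0060167 / (1 − (1+0.0060167)^−180) = $1,138.97.
Monthly savings = $1,192.40 − $1,138.97 = $53.43.
Break-even = $1,875.00 / $53.43 = 35.09 → 36 months.

36 months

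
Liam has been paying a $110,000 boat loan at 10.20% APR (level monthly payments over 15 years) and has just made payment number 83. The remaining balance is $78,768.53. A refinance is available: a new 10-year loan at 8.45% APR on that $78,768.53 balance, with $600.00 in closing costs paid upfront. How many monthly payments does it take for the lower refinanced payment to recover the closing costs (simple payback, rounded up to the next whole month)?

3 months

Current payment = 110,000 × 10.2%/12 / (1 − (1+0.0085000)^−180) = $1,195.56.
Refinanced payment = 78,768.53 × 0.0070417 / (1 − (1+0.0070417)^−120) = $974.51.
Monthly savings = $1,195.56 − $974.51 = $221.05.
Break-even = $600.00 / $221.05 = 2.71 → 3 months.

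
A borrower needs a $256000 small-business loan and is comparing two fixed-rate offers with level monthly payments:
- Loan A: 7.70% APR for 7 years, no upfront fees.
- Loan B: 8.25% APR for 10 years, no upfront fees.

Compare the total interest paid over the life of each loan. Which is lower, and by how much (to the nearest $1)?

Loan A by $44,828

Loan A: monthly rate = 7.7%/12 = 0.0064167; payment = 256,000 × 0.0064167 / (1 − (1+0.0064167)^−84) = $3,951.92.
Total interest on Loan A = 84 × $3,951.92 − $256,000 = $75,961.28.
Loan B: at 8.25% the monthly rate is 0.0068750, so the payment is 256,000 × 0.0068750 / (1 − 1.0068750^−120) = $3,139.91.
Total interest on Loan B = 120 × $3,139.91 − $256,000 = $120,789.20.
Loan A is lower by $44,827.92.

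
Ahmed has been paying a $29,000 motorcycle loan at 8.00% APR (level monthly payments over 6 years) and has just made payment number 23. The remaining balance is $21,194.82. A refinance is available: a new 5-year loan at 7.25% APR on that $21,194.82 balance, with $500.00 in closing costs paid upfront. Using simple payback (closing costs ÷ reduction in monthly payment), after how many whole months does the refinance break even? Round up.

Current payment = 29,000 × 8%/12 / (1 − (1+0.0066667)^−72) = $508.46.
Refinanced payment = 21,194.82 × 0.0060417 / (1 − (1+0.0060417)^−60) = $422.19.
Monthly savings = $508.46 − $422.19 = $86.27.
Break-even = $500.00 / $86.27 = 5.80 → 6 months.

6 months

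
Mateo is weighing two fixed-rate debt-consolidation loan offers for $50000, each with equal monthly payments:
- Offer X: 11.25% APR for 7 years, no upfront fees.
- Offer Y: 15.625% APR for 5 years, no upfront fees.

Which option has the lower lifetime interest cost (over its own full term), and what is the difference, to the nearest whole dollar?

Offer X: monthly rate = 11.25%/12 = 0.0093750; payment = 50,000 × 0.0093750 / (1 − (1+0.0093750)^−84) = $862.71.
Total interest on Offer X = 84 × $862.71 − $50,000 = $22,467.64.
Offer Y: at 15.625% the monthly rate is 0.0130208, so the payment is 50,000 × 0.0130208 / (1 − 1.0130208^−60) = $1,205.96.
Total interest on Offer Y = 60 × $1,205.96 − $50,000 = $22,357.60.
Offer Y is lower by $110.04.

Offer Y by $110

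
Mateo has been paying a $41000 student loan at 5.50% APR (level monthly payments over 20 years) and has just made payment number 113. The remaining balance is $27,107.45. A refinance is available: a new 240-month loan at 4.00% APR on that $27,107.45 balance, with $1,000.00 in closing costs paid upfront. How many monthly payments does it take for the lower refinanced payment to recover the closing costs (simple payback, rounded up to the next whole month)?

9 months

Current payment = 41,000 × 5.5%/12 / (1 − (1+0.0045833)^−240) = $282.03.
Refinanced payment = 27,107.45 × 0.0033333 / (1 − (1+0.0033333)^−240) = $164.27.
Monthly savings = $282.03 − $164.27 = $117.76.
Break-even = $1,000.00 / $117.76 = 8.49 → 9 months.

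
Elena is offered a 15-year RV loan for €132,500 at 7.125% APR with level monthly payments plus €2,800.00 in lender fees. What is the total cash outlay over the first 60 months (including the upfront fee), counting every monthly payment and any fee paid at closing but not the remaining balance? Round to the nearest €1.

€74,814

At 7.125% the monthly rate is 0.0059375, so the payment is 132,500 × 0.0059375 / (1 − 1.0059375^−180) = €1,200.23.
Total outlay = 60 × €1,200.23 + €2,800.00 = €74,813.80.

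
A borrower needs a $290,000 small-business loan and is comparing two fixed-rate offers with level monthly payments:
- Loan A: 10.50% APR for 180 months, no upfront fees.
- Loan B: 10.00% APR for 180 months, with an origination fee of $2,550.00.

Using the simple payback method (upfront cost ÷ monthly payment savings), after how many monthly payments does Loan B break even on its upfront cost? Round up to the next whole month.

29 months

Loan A: at 10.50% the monthly rate is 0.0087500, so the payment is 290,000 × 0.0087500 / (1 − 1.0087500^−180) = $3,205.66.
Loan B: monthly rate = 10%/12 = 0.0083333; payment = 290,000 × 0.0083333 / (1 − (1+0.0083333)^−180) = $3,116.35.
Monthly savings = $3,205.66 − $3,116.35 = $89.31.
Break-even = $2,550.00 / $89.31 = 28.55 → 29 months.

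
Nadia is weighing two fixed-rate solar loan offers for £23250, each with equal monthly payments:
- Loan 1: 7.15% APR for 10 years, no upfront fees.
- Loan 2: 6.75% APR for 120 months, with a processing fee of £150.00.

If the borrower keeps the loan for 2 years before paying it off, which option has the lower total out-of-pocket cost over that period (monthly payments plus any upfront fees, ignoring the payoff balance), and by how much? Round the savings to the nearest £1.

Loan 1: at 7.15% the monthly rate is 0.0059583, so the payment is 23,250 × 0.0059583 / (1 − 1.0059583^−120) = £271.75.
Loan 2: monthly rate = 6.75%/12 = 0.0056250; payment = 23,250 × 0.0056250 / (1 − (1+0.0056250)^−120) = £266.97.
Over 24 months: Loan 1 costs 24 × £271.75 = £6,522.00; Loan 2 costs 24 × £266.97 + £150.00 = £6,557.28.
Loan 1 is cheaper by £6,557.28 − £6,522.00 = £35.28.

Loan 1 by £35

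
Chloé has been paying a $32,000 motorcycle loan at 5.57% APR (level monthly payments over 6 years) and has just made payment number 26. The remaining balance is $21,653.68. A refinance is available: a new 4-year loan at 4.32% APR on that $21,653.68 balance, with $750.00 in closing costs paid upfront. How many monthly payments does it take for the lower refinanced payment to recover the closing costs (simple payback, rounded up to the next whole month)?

Current payment = 32,000 × 5.57%/12 / (1 − (1+0.0046417)^−72) = $523.86.
Refinanced payment = 21,653.68 × 0.0036000 / (1 − (1+0.0036000)^−48) = $492.03.
Monthly savings = $523.86 − $492.03 = $31.83.
Break-even = $750.00 / $31.83 = 23.56 → 24 months.

24 months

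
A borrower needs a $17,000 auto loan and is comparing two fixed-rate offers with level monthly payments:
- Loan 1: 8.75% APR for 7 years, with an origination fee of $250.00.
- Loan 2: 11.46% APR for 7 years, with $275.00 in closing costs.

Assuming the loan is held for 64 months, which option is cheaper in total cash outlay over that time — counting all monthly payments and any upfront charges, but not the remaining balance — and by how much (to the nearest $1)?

Loan 1: monthly rate = 8.75%/12 = 0.0072917; payment = 17,000 × 0.0072917 / (1 − (1+0.0072917)^−84) = $271.36.
Loan 2: monthly rate = 11.46%/12 = 0.0095500; payment = 17,000 × 0.0095500 / (1 − (1+0.0095500)^−84) = $295.21.
Over 64 months: Loan 1 costs 64 × $271.36 + $250.00 = $17,617.04; Loan 2 costs 64 × $295.21 + $275.00 = $19,168.44.
Loan 1 is cheaper by $19,168.44 − $17,617.04 = $1,551.40.

Loan 1 by $1,551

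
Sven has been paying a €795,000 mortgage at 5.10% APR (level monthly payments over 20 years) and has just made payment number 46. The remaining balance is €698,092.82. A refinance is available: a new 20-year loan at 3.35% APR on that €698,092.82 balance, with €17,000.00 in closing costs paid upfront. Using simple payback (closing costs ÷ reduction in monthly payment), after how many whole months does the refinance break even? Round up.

14 months

Current payment = 795,000 × 5.1%/12 / (1 − (1+0.0042500)^−240) = €5,290.66.
Refinanced payment = 698,092.82 × 0.0027917 / (1 − (1+0.0027917)^−240) = €3,995.06.
Monthly savings = €5,290.66 − €3,995.06 = €1,295.60.
Break-even = €17,000.00 / €1,295.60 = 13.12 → 14 months.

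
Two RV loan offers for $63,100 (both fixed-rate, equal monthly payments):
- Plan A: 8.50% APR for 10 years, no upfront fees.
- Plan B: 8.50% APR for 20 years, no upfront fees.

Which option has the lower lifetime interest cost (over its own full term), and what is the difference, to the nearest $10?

Plan A by $37,540

Plan A: at 8.50% the monthly rate is 0.0070833, so the payment is 63,100 × 0.0070833 / (1 − 1.0070833^−120) = $782.35.
Total interest on Plan A = 120 × $782.35 − $63,100 = $30,782.00.
Plan B: monthly rate = 8.5%/12 = 0.0070833; payment = 63,100 × 0.0070833 / (1 − (1+0.0070833)^−240) = $547.60.
Total interest on Plan B = 240 × $547.60 − $63,100 = $68,324.00.
Plan A is lower by $37,542.00.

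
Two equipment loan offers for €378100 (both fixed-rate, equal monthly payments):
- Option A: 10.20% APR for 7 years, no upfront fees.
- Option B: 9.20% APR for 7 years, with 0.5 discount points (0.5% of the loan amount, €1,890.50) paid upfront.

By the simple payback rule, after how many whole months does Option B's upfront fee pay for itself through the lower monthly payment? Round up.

10 months

Option A: monthly rate = 10.2%/12 = 0.0085000; payment = 378,100 × 0.0085000 / (1 − (1+0.0085000)^−84) = €6,316.05.
Option B: monthly rate = 9.2%/12 = 0.0076667; payment = 378,100 × 0.0076667 / (1 − (1+0.0076667)^−84) = €6,121.73.
Monthly savings = €6,316.05 − €6,121.73 = €194.32.
Break-even = €1,890.50 / €194.32 = 9.73 → 10 months.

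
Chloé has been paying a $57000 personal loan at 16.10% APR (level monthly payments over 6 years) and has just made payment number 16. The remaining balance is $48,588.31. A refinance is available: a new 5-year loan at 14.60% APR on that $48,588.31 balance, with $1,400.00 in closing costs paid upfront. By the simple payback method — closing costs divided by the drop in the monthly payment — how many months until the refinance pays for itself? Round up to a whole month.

15 months

Current payment = 57,000 × 16.1%/12 / (1 − (1+0.0134167)^−72) = $1,239.58.
Refinanced payment = 48,588.31 × 0.0121667 / (1 − (1+0.0121667)^−60) = $1,145.74.
Monthly savings = $1,239.58 − $1,145.74 = $93.84.
Break-even = $1,400.00 / $93.84 = 14.92 → 15 months.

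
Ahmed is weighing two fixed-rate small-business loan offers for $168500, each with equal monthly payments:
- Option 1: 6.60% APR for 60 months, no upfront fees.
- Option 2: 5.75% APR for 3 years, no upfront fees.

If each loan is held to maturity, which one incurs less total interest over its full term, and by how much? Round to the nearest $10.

Option 1: monthly rate = 6.6%/12 = 0.0055000; payment = 168,500 × 0.0055000 / (1 − (1+0.0055000)^−60) = $3,304.79.
Total interest on Option 1 = 60 × $3,304.79 − $168,500 = $29,787.40.
Option 2: monthly rate = 5.75%/12 = 0.0047917; payment = 168,500 × 0.0047917 / (1 − (1+0.0047917)^−36) = $5,107.03.
Total interest on Option 2 = 36 × $5,107.03 − $168,500 = $15,353.08.
Option 2 is lower by $14,434.32.

Option 2 by $14,430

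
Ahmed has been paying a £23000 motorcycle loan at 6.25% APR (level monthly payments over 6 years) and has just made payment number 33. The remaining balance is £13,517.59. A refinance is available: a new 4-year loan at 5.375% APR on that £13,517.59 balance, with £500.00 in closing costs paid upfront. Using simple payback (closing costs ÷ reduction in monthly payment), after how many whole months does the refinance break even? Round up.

8 months

Current payment = 23,000 × 6.25%/12 / (1 − (1+0.0052083)^−72) = £383.90.
Refinanced payment = 13,517.59 × 0.0044792 / (1 − (1+0.0044792)^−48) = £313.60.
Monthly savings = £383.90 − £313.60 = £70.30.
Break-even = £500.00 / £70.30 = 7.11 → 8 months.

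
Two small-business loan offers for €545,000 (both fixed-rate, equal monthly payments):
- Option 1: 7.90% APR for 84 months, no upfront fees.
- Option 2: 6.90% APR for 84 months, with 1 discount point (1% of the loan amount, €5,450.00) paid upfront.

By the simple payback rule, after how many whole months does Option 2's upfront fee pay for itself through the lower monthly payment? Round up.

Option 1: at 7.90% the monthly rate is 0.0065833, so the payment is 545,000 × 0.0065833 / (1 − 1.0065833^−84) = €8,467.36.
Option 2: at 6.90% the monthly rate is 0.0057500, so the payment is 545,000 × 0.0057500 / (1 − 1.0057500^−84) = €8,198.89.
Monthly savings = €8,467.36 − €8,198.89 = €268.47.
Break-even = €5,450.00 / €268.47 = 20.30 → 21 months.

21 months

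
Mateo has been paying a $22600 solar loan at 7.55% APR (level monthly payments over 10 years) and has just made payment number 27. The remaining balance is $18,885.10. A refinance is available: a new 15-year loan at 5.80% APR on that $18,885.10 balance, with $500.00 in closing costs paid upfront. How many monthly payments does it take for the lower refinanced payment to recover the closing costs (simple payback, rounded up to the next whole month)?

Current payment = 22,600 × 7.55%/12 / (1 − (1+0.0062917)^−120) = $268.86.
Refinanced payment = 18,885.10 × 0.0048333 / (1 − (1+0.0048333)^−180) = $157.33.
Monthly savings = $268.86 − $157.33 = $111.53.
Break-even = $500.00 / $111.53 = 4.48 → 5 months.

5 months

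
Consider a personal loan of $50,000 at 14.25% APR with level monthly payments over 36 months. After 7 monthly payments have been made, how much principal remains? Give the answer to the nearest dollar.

With monthly rate i = 14.25%/12 = 0.0118750, the balance after k of n payments is P · [(1+i)^n − (1+i)^k] / [(1+i)^n − 1].
(1+0.0118750)^36 = 1.52956233 and (1+0.0118750)^7 = 1.08614564, so the balance is 50,000 × (1.52956233 − 1.08614564) / (1.52956233 − 1) = $41,866.34.

$41,866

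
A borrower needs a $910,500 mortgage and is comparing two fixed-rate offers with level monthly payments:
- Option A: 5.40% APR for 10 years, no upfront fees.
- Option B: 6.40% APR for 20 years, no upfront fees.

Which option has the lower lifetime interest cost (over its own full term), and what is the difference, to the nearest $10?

Option A by $436,040

Option A: at 5.40% the monthly rate is 0.0045000, so the payment is 910,500 × 0.0045000 / (1 − 1.0045000^−120) = $9,836.26.
Total interest on Option A = 120 × $9,836.26 − $910,500 = $269,851.20.
Option B: at 6.40% the monthly rate is 0.0053333, so the payment is 910,500 × 0.0053333 / (1 − 1.0053333^−240) = $6,734.95.
Total interest on Option B = 240 × $6,734.95 − $910,500 = $705,888.00.
Option A is lower by $436,036.80.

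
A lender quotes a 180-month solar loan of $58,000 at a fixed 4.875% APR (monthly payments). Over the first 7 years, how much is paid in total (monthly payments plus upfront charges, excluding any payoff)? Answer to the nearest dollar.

$38,211

At 4.875% the monthly rate is 0.0040625, so the payment is 58,000 × 0.0040625 / (1 − 1.0040625^−180) = $454.89.
Total outlay = 84 × $454.89 = $38,210.76.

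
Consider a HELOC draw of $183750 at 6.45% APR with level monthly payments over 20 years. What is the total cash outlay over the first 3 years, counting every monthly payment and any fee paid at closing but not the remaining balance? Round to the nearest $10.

At 6.45% the monthly rate is 0.0053750, so the payment is 183,750 × 0.0053750 / (1 − 1.0053750^−240) = $1,364.59.
Total outlay = 36 × $1,364.59 = $49,125.24.

$49,130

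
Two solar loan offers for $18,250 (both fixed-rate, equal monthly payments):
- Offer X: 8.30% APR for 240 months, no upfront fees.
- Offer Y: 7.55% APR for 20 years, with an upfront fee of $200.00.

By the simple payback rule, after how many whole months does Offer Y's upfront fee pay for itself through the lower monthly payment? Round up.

24 months

Offer X: monthly rate = 8.3%/12 = 0.0069167; payment = 18,250 × 0.0069167 / (1 − (1+0.0069167)^−240) = $156.08.
Offer Y: monthly rate = 7.55%/12 = 0.0062917; payment = 18,250 × 0.0062917 / (1 − (1+0.0062917)^−240) = $147.58.
Monthly savings = $156.08 − $147.58 = $8.50.
Break-even = $200.00 / $8.50 = 23.53 → 24 months.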